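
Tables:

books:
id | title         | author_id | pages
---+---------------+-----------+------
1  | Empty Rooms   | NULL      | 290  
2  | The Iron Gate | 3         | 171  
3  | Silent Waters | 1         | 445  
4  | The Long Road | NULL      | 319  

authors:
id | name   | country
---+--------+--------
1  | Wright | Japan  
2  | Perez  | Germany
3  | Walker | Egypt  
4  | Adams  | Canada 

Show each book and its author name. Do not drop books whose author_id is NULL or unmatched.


LEFT JOIN keeps every row from books (the left table); where author_id has no match in authors, the author columns become NULL. Walk through each book:
  - book 1 (Empty Rooms): author_id=NULL, no match -> kept with NULL
  - book 2 (The Iron Gate): author_id=3 -> matches Walker
  - book 3 (Silent Waters): author_id=1 -> matches Wright
  - book 4 (The Long Road): author_id=NULL, no match -> kept with NULL
All 4 rows appear; 2 have NULL author.

SQL:
SELECT a.title, b.name AS author
FROM books a
LEFT JOIN authors b ON a.author_id = b.id

Result:
title         | author
--------------+-------
Empty Rooms   | NULL  
The Iron Gate | Walker
Silent Waters | Wright
The Long Road | NULL  


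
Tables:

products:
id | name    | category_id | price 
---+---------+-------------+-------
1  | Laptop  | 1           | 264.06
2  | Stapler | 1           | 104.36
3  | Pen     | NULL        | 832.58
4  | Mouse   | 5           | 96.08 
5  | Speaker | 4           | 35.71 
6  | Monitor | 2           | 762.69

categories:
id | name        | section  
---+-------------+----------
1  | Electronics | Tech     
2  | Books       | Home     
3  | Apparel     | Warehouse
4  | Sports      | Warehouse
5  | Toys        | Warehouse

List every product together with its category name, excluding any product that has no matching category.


INNER JOIN keeps only products rows whose category_id matches an id in categories. Walk through each product:
  - product 1 (Laptop): category_id=1 -> matches Electronics
  - product 2 (Stapler): category_id=1 -> matches Electronics
  - product 3 (Pen): category_id=NULL, no match -> dropped
  - product 4 (Mouse): category_id=5 -> matches Toys
  - product 5 (Speaker): category_id=4 -> matches Sports
  - product 6 (Monitor): category_id=2 -> matches Books
So 1 of 6 rows is dropped.

SQL:
SELECT a.name, b.name AS category
FROM products a
INNER JOIN categories b ON a.category_id = b.id

Result:
name    | category   
--------+------------
Laptop  | Electronics
Stapler | Electronics
Mouse   | Toys       
Speaker | Sports     
Monitor | Books      


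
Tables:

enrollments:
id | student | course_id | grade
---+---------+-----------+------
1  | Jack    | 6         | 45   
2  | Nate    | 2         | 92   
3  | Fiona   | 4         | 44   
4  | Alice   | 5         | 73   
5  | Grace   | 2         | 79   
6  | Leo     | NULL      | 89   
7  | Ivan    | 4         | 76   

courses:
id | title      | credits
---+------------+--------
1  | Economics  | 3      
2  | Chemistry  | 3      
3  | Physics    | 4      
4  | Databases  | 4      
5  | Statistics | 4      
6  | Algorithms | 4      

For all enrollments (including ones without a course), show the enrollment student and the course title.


LEFT JOIN keeps every row from enrollments (the left table); where course_id has no match in courses, the course columns become NULL. Walk through each enrollment:
  - enrollment 1 (Jack): course_id=6 -> matches Algorithms
  - enrollment 2 (Nate): course_id=2 -> matches Chemistry
  - enrollment 3 (Fiona): course_id=4 -> matches Databases
  - enrollment 4 (Alice): course_id=5 -> matches Statistics
  - enrollment 5 (Grace): course_id=2 -> matches Chemistry
  - enrollment 6 (Leo): course_id=NULL, no match -> kept with NULL
  - enrollment 7 (Ivan): course_id=4 -> matches Databases
All 7 rows appear; 1 has NULL course.

SQL:
SELECT a.student, b.title AS course
FROM enrollments a
LEFT JOIN courses b ON a.course_id = b.id

Result:
student | course    
--------+-----------
Jack    | Algorithms
Nate    | Chemistry 
Fiona   | Databases 
Alice   | Statistics
Grace   | Chemistry 
Leo     | NULL      
Ivan    | Databases 


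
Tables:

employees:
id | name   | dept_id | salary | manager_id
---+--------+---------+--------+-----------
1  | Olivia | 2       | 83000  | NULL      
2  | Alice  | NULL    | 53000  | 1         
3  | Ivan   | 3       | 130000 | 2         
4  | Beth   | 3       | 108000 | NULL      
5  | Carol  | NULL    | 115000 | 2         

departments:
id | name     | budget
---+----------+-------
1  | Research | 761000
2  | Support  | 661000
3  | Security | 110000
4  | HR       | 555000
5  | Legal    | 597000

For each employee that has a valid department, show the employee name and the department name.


INNER JOIN keeps only employees rows whose dept_id matches an id in departments. Walk through each employee:
  - employee 1 (Olivia): dept_id=2 -> matches Support
  - employee 2 (Alice): dept_id=NULL, no match -> dropped
  - employee 3 (Ivan): dept_id=3 -> matches Security
  - employee 4 (Beth): dept_id=3 -> matches Security
  - employee 5 (Carol): dept_id=NULL, no match -> dropped
So 2 of 5 rows are dropped.

SQL:
SELECT a.name, b.name AS department
FROM employees a
INNER JOIN departments b ON a.dept_id = b.id

Result:
name   | department
-------+-----------
Olivia | Support   
Ivan   | Security  
Beth   | Security  


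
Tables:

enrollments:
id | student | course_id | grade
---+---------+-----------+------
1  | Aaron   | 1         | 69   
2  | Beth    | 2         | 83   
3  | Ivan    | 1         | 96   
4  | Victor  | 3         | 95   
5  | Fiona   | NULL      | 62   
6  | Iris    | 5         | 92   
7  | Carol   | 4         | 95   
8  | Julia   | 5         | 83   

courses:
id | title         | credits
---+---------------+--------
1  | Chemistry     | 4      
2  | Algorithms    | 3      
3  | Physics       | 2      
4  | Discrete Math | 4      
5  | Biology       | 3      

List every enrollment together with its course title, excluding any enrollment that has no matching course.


INNER JOIN keeps only enrollments rows whose course_id matches an id in courses. Walk through each enrollment:
  - enrollment 1 (Aaron): course_id=1 -> matches Chemistry
  - enrollment 2 (Beth): course_id=2 -> matches Algorithms
  - enrollment 3 (Ivan): course_id=1 -> matches Chemistry
  - enrollment 4 (Victor): course_id=3 -> matches Physics
  - enrollment 5 (Fiona): course_id=NULL, no match -> dropped
  - enrollment 6 (Iris): course_id=5 -> matches Biology
  - enrollment 7 (Carol): course_id=4 -> matches Discrete Math
  - enrollment 8 (Julia): course_id=5 -> matches Biology
So 1 of 8 rows is dropped.

SQL:
SELECT a.student, b.title AS course
FROM enrollments a
INNER JOIN courses b ON a.course_id = b.id

Result:
student | course       
--------+--------------
Aaron   | Chemistry    
Beth    | Algorithms   
Ivan    | Chemistry    
Victor  | Physics      
Iris    | Biology      
Carol   | Discrete Math
Julia   | Biology      


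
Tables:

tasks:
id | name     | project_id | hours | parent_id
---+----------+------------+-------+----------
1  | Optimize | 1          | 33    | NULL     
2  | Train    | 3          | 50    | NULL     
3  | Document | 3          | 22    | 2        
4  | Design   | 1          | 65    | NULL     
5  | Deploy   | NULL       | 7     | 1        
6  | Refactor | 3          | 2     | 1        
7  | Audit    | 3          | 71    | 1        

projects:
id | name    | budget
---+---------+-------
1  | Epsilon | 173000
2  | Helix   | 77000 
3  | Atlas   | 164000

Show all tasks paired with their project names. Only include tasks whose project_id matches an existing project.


INNER JOIN keeps only tasks rows whose project_id matches an id in projects. Walk through each task:
  - task 1 (Optimize): project_id=1 -> matches Epsilon
  - task 2 (Train): project_id=3 -> matches Atlas
  - task 3 (Document): project_id=3 -> matches Atlas
  - task 4 (Design): project_id=1 -> matches Epsilon
  - task 5 (Deploy): project_id=NULL, no match -> dropped
  - task 6 (Refactor): project_id=3 -> matches Atlas
  - task 7 (Audit): project_id=3 -> matches Atlas
So 1 of 7 rows is dropped.

SQL:
SELECT a.name, b.name AS project
FROM tasks a
INNER JOIN projects b ON a.project_id = b.id

Result:
name     | project
---------+--------
Optimize | Epsilon
Train    | Atlas  
Document | Atlas  
Design   | Epsilon
Refactor | Atlas  
Audit    | Atlas  


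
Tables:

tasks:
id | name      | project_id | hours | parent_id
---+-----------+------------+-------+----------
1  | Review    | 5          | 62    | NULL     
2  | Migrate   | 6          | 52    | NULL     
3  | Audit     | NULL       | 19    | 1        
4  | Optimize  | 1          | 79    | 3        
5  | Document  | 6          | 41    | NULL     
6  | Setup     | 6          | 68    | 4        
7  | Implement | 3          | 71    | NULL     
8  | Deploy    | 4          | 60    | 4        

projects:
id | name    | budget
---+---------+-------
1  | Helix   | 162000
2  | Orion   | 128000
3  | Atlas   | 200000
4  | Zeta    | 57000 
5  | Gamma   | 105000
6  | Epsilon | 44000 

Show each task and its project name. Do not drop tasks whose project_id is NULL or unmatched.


LEFT JOIN keeps every row from tasks (the left table); where project_id has no match in projects, the project columns become NULL. Walk through each task:
  - task 1 (Review): project_id=5 -> matches Gamma
  - task 2 (Migrate): project_id=6 -> matches Epsilon
  - task 3 (Audit): project_id=NULL, no match -> kept with NULL
  - task 4 (Optimize): project_id=1 -> matches Helix
  - task 5 (Document): project_id=6 -> matches Epsilon
  - task 6 (Setup): project_id=6 -> matches Epsilon
  - task 7 (Implement): project_id=3 -> matches Atlas
  - task 8 (Deploy): project_id=4 -> matches Zeta
All 8 rows appear; 1 has NULL project.

SQL:
SELECT a.name, b.name AS project
FROM tasks a
LEFT JOIN projects b ON a.project_id = b.id

Result:
name      | project
----------+--------
Review    | Gamma  
Migrate   | Epsilon
Audit     | NULL   
Optimize  | Helix  
Document  | Epsilon
Setup     | Epsilon
Implement | Atlas  
Deploy    | Zeta   


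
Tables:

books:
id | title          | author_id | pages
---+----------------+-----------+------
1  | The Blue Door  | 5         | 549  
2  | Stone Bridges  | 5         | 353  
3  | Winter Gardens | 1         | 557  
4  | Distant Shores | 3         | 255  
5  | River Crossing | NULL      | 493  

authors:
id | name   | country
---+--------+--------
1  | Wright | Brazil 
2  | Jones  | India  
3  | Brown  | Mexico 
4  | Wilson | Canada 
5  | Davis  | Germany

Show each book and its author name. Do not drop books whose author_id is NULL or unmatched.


LEFT JOIN keeps every row from books (the left table); where author_id has no match in authors, the author columns become NULL. Walk through each book:
  - book 1 (The Blue Door): author_id=5 -> matches Davis
  - book 2 (Stone Bridges): author_id=5 -> matches Davis
  - book 3 (Winter Gardens): author_id=1 -> matches Wright
  - book 4 (Distant Shores): author_id=3 -> matches Brown
  - book 5 (River Crossing): author_id=NULL, no match -> kept with NULL
All 5 rows appear; 1 has NULL author.

SQL:
SELECT a.title, b.name AS author
FROM books a
LEFT JOIN authors b ON a.author_id = b.id

Result:
title          | author
---------------+-------
The Blue Door  | Davis 
Stone Bridges  | Davis 
Winter Gardens | Wright
Distant Shores | Brown 
River Crossing | NULL  


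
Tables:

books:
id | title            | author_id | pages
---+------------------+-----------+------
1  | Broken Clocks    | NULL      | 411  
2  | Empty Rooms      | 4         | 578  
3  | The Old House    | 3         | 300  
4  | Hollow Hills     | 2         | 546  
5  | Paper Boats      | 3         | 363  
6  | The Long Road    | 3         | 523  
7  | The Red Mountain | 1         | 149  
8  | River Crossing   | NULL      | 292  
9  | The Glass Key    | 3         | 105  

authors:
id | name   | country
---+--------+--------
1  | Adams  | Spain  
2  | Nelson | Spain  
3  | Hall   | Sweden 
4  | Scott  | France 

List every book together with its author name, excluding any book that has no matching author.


INNER JOIN keeps only books rows whose author_id matches an id in authors. Walk through each book:
  - book 1 (Broken Clocks): author_id=NULL, no match -> dropped
  - book 2 (Empty Rooms): author_id=4 -> matches Scott
  - book 3 (The Old House): author_id=3 -> matches Hall
  - book 4 (Hollow Hills): author_id=2 -> matches Nelson
  - book 5 (Paper Boats): author_id=3 -> matches Hall
  - book 6 (The Long Road): author_id=3 -> matches Hall
  - book 7 (The Red Mountain): author_id=1 -> matches Adams
  - book 8 (River Crossing): author_id=NULL, no match -> dropped
  - book 9 (The Glass Key): author_id=3 -> matches Hall
So 2 of 9 rows are dropped.

SQL:
SELECT a.title, b.name AS author
FROM books a
INNER JOIN authors b ON a.author_id = b.id

Result:
title            | author
-----------------+-------
Empty Rooms      | Scott 
The Old House    | Hall  
Hollow Hills     | Nelson
Paper Boats      | Hall  
The Long Road    | Hall  
The Red Mountain | Adams 
The Glass Key    | Hall  


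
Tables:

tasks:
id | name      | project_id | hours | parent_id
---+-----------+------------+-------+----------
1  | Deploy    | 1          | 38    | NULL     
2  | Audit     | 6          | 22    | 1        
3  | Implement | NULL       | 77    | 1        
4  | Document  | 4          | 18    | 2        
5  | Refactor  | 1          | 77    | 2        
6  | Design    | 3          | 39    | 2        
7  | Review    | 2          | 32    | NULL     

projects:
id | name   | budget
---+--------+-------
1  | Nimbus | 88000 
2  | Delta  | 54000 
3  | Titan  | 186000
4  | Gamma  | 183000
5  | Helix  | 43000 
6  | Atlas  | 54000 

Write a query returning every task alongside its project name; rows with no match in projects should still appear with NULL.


LEFT JOIN keeps every row from tasks (the left table); where project_id has no match in projects, the project columns become NULL. Walk through each task:
  - task 1 (Deploy): project_id=1 -> matches Nimbus
  - task 2 (Audit): project_id=6 -> matches Atlas
  - task 3 (Implement): project_id=NULL, no match -> kept with NULL
  - task 4 (Document): project_id=4 -> matches Gamma
  - task 5 (Refactor): project_id=1 -> matches Nimbus
  - task 6 (Design): project_id=3 -> matches Titan
  - task 7 (Review): project_id=2 -> matches Delta
All 7 rows appear; 1 has NULL project.

SQL:
SELECT a.name, b.name AS project
FROM tasks a
LEFT JOIN projects b ON a.project_id = b.id

Result:
name      | project
----------+--------
Deploy    | Nimbus 
Audit     | Atlas  
Implement | NULL   
Document  | Gamma  
Refactor  | Nimbus 
Design    | Titan  
Review    | Delta  


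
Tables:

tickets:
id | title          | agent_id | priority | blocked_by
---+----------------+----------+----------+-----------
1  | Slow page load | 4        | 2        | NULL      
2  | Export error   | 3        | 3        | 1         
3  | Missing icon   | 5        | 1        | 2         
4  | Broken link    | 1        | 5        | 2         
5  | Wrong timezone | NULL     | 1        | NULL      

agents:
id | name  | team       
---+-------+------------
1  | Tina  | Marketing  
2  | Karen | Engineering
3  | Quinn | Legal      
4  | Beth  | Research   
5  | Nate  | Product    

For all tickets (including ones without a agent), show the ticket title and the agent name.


LEFT JOIN keeps every row from tickets (the left table); where agent_id has no match in agents, the agent columns become NULL. Walk through each ticket:
  - ticket 1 (Slow page load): agent_id=4 -> matches Beth
  - ticket 2 (Export error): agent_id=3 -> matches Quinn
  - ticket 3 (Missing icon): agent_id=5 -> matches Nate
  - ticket 4 (Broken link): agent_id=1 -> matches Tina
  - ticket 5 (Wrong timezone): agent_id=NULL, no match -> kept with NULL
All 5 rows appear; 1 has NULL agent.

SQL:
SELECT a.title, b.name AS agent
FROM tickets a
LEFT JOIN agents b ON a.agent_id = b.id

Result:
title          | agent
---------------+------
Slow page load | Beth 
Export error   | Quinn
Missing icon   | Nate 
Broken link    | Tina 
Wrong timezone | NULL 


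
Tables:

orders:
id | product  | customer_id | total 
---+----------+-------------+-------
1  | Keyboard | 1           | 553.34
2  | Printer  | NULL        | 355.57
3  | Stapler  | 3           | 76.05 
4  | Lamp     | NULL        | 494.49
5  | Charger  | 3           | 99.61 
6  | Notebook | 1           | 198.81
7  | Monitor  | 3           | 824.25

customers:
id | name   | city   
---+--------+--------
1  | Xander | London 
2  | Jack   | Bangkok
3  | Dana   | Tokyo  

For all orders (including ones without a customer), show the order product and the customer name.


LEFT JOIN keeps every row from orders (the left table); where customer_id has no match in customers, the customer columns become NULL. Walk through each order:
  - order 1 (Keyboard): customer_id=1 -> matches Xander
  - order 2 (Printer): customer_id=NULL, no match -> kept with NULL
  - order 3 (Stapler): customer_id=3 -> matches Dana
  - order 4 (Lamp): customer_id=NULL, no match -> kept with NULL
  - order 5 (Charger): customer_id=3 -> matches Dana
  - order 6 (Notebook): customer_id=1 -> matches Xander
  - order 7 (Monitor): customer_id=3 -> matches Dana
All 7 rows appear; 2 have NULL customer.

SQL:
SELECT a.product, b.name AS customer
FROM orders a
LEFT JOIN customers b ON a.customer_id = b.id

Result:
product  | customer
---------+---------
Keyboard | Xander  
Printer  | NULL    
Stapler  | Dana    
Lamp     | NULL    
Charger  | Dana    
Notebook | Xander  
Monitor  | Dana    


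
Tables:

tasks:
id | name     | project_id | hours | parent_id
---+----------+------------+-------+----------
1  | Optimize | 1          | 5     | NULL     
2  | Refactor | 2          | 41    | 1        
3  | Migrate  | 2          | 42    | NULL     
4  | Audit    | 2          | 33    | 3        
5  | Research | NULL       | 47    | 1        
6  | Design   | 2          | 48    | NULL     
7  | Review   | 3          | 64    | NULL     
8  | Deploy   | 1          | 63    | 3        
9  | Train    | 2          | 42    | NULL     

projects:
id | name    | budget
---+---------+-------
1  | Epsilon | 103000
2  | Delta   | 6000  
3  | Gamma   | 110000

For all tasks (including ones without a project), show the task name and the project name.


LEFT JOIN keeps every row from tasks (the left table); where project_id has no match in projects, the project columns become NULL. Walk through each task:
  - task 1 (Optimize): project_id=1 -> matches Epsilon
  - task 2 (Refactor): project_id=2 -> matches Delta
  - task 3 (Migrate): project_id=2 -> matches Delta
  - task 4 (Audit): project_id=2 -> matches Delta
  - task 5 (Research): project_id=NULL, no match -> kept with NULL
  - task 6 (Design): project_id=2 -> matches Delta
  - task 7 (Review): project_id=3 -> matches Gamma
  - task 8 (Deploy): project_id=1 -> matches Epsilon
  - task 9 (Train): project_id=2 -> matches Delta
All 9 rows appear; 1 has NULL project.

SQL:
SELECT a.name, b.name AS project
FROM tasks a
LEFT JOIN projects b ON a.project_id = b.id

Result:
name     | project
---------+--------
Optimize | Epsilon
Refactor | Delta  
Migrate  | Delta  
Audit    | Delta  
Research | NULL   
Design   | Delta  
Review   | Gamma  
Deploy   | Epsilon
Train    | Delta  


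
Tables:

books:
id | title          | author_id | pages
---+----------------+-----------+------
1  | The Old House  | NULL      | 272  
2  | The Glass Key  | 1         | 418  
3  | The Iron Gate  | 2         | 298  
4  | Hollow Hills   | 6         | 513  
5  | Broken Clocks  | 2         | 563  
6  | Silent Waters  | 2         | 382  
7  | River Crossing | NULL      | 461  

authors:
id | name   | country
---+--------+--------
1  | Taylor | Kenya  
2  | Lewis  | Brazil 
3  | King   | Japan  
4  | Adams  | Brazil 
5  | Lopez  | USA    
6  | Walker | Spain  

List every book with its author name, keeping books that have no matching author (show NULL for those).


LEFT JOIN keeps every row from books (the left table); where author_id has no match in authors, the author columns become NULL. Walk through each book:
  - book 1 (The Old House): author_id=NULL, no match -> kept with NULL
  - book 2 (The Glass Key): author_id=1 -> matches Taylor
  - book 3 (The Iron Gate): author_id=2 -> matches Lewis
  - book 4 (Hollow Hills): author_id=6 -> matches Walker
  - book 5 (Broken Clocks): author_id=2 -> matches Lewis
  - book 6 (Silent Waters): author_id=2 -> matches Lewis
  - book 7 (River Crossing): author_id=NULL, no match -> kept with NULL
All 7 rows appear; 2 have NULL author.

SQL:
SELECT a.title, b.name AS author
FROM books a
LEFT JOIN authors b ON a.author_id = b.id

Result:
title          | author
---------------+-------
The Old House  | NULL  
The Glass Key  | Taylor
The Iron Gate  | Lewis 
Hollow Hills   | Walker
Broken Clocks  | Lewis 
Silent Waters  | Lewis 
River Crossing | NULL  


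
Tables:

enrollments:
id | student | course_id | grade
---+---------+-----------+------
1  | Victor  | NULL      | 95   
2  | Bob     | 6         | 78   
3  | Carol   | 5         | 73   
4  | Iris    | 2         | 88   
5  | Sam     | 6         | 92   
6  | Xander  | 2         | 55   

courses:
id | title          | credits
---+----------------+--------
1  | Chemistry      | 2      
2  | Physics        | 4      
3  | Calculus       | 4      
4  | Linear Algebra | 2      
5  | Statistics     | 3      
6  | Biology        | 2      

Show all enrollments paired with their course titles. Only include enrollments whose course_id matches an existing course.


INNER JOIN keeps only enrollments rows whose course_id matches an id in courses. Walk through each enrollment:
  - enrollment 1 (Victor): course_id=NULL, no match -> dropped
  - enrollment 2 (Bob): course_id=6 -> matches Biology
  - enrollment 3 (Carol): course_id=5 -> matches Statistics
  - enrollment 4 (Iris): course_id=2 -> matches Physics
  - enrollment 5 (Sam): course_id=6 -> matches Biology
  - enrollment 6 (Xander): course_id=2 -> matches Physics
So 1 of 6 rows is dropped.

SQL:
SELECT a.student, b.title AS course
FROM enrollments a
INNER JOIN courses b ON a.course_id = b.id

Result:
student | course    
--------+-----------
Bob     | Biology   
Carol   | Statistics
Iris    | Physics   
Sam     | Biology   
Xander  | Physics   


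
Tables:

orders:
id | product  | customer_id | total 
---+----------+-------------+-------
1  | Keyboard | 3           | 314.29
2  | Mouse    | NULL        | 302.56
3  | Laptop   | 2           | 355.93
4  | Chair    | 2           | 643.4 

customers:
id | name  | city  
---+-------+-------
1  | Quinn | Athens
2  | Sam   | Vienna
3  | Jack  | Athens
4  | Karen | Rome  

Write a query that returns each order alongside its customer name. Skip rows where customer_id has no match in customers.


INNER JOIN keeps only orders rows whose customer_id matches an id in customers. Walk through each order:
  - order 1 (Keyboard): customer_id=3 -> matches Jack
  - order 2 (Mouse): customer_id=NULL, no match -> dropped
  - order 3 (Laptop): customer_id=2 -> matches Sam
  - order 4 (Chair): customer_id=2 -> matches Sam
So 1 of 4 rows is dropped.

SQL:
SELECT a.product, b.name AS customer
FROM orders a
INNER JOIN customers b ON a.customer_id = b.id

Result:
product  | customer
---------+---------
Keyboard | Jack    
Laptop   | Sam     
Chair    | Sam     


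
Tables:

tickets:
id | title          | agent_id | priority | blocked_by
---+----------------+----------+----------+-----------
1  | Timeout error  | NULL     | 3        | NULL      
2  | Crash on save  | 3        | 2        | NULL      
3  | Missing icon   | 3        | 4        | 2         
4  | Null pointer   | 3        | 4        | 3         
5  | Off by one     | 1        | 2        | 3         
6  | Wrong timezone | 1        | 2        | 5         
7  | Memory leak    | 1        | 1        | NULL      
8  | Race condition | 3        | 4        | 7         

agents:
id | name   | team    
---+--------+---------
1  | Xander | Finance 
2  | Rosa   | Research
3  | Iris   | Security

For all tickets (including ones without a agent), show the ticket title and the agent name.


LEFT JOIN keeps every row from tickets (the left table); where agent_id has no match in agents, the agent columns become NULL. Walk through each ticket:
  - ticket 1 (Timeout error): agent_id=NULL, no match -> kept with NULL
  - ticket 2 (Crash on save): agent_id=3 -> matches Iris
  - ticket 3 (Missing icon): agent_id=3 -> matches Iris
  - ticket 4 (Null pointer): agent_id=3 -> matches Iris
  - ticket 5 (Off by one): agent_id=1 -> matches Xander
  - ticket 6 (Wrong timezone): agent_id=1 -> matches Xander
  - ticket 7 (Memory leak): agent_id=1 -> matches Xander
  - ticket 8 (Race condition): agent_id=3 -> matches Iris
All 8 rows appear; 1 has NULL agent.

SQL:
SELECT a.title, b.name AS agent
FROM tickets a
LEFT JOIN agents b ON a.agent_id = b.id

Result:
title          | agent 
---------------+-------
Timeout error  | NULL  
Crash on save  | Iris  
Missing icon   | Iris  
Null pointer   | Iris  
Off by one     | Xander
Wrong timezone | Xander
Memory leak    | Xander
Race condition | Iris  


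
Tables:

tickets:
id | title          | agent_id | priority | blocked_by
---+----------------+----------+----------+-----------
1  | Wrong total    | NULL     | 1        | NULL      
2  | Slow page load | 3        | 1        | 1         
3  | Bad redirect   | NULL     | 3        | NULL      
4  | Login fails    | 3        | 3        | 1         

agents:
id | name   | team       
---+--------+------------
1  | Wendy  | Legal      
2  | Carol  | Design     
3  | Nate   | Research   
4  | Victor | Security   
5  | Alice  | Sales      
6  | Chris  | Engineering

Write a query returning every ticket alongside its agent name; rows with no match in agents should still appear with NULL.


LEFT JOIN keeps every row from tickets (the left table); where agent_id has no match in agents, the agent columns become NULL. Walk through each ticket:
  - ticket 1 (Wrong total): agent_id=NULL, no match -> kept with NULL
  - ticket 2 (Slow page load): agent_id=3 -> matches Nate
  - ticket 3 (Bad redirect): agent_id=NULL, no match -> kept with NULL
  - ticket 4 (Login fails): agent_id=3 -> matches Nate
All 4 rows appear; 2 have NULL agent.

SQL:
SELECT a.title, b.name AS agent
FROM tickets a
LEFT JOIN agents b ON a.agent_id = b.id

Result:
title          | agent
---------------+------
Wrong total    | NULL 
Slow page load | Nate 
Bad redirect   | NULL 
Login fails    | Nate 


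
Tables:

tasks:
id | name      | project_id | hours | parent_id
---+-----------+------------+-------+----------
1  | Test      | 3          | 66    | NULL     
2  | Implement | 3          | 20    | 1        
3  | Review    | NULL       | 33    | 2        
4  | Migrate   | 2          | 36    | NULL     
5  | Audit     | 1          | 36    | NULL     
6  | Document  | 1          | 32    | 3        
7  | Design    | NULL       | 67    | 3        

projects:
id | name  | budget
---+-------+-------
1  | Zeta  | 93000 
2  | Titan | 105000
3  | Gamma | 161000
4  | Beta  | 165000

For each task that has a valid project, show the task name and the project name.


INNER JOIN keeps only tasks rows whose project_id matches an id in projects. Walk through each task:
  - task 1 (Test): project_id=3 -> matches Gamma
  - task 2 (Implement): project_id=3 -> matches Gamma
  - task 3 (Review): project_id=NULL, no match -> dropped
  - task 4 (Migrate): project_id=2 -> matches Titan
  - task 5 (Audit): project_id=1 -> matches Zeta
  - task 6 (Document): project_id=1 -> matches Zeta
  - task 7 (Design): project_id=NULL, no match -> dropped
So 2 of 7 rows are dropped.

SQL:
SELECT a.name, b.name AS project
FROM tasks a
INNER JOIN projects b ON a.project_id = b.id

Result:
name      | project
----------+--------
Test      | Gamma  
Implement | Gamma  
Migrate   | Titan  
Audit     | Zeta   
Document  | Zeta   


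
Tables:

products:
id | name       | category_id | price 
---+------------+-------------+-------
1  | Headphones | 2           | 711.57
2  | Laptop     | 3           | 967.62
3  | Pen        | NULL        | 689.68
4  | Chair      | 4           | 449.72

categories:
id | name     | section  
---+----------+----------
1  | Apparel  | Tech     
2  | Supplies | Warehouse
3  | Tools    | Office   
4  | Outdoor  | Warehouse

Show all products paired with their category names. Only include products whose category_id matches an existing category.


INNER JOIN keeps only products rows whose category_id matches an id in categories. Walk through each product:
  - product 1 (Headphones): category_id=2 -> matches Supplies
  - product 2 (Laptop): category_id=3 -> matches Tools
  - product 3 (Pen): category_id=NULL, no match -> dropped
  - product 4 (Chair): category_id=4 -> matches Outdoor
So 1 of 4 rows is dropped.

SQL:
SELECT a.name, b.name AS category
FROM products a
INNER JOIN categories b ON a.category_id = b.id

Result:
name       | category
-----------+---------
Headphones | Supplies
Laptop     | Tools   
Chair      | Outdoor 


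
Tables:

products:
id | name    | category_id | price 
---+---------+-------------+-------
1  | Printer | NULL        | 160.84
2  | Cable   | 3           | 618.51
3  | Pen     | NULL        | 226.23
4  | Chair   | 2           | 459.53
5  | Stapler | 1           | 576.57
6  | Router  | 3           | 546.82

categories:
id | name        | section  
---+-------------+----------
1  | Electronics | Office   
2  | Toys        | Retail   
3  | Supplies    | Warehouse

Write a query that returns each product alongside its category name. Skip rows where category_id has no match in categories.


INNER JOIN keeps only products rows whose category_id matches an id in categories. Walk through each product:
  - product 1 (Printer): category_id=NULL, no match -> dropped
  - product 2 (Cable): category_id=3 -> matches Supplies
  - product 3 (Pen): category_id=NULL, no match -> dropped
  - product 4 (Chair): category_id=2 -> matches Toys
  - product 5 (Stapler): category_id=1 -> matches Electronics
  - product 6 (Router): category_id=3 -> matches Supplies
So 2 of 6 rows are dropped.

SQL:
SELECT a.name, b.name AS category
FROM products a
INNER JOIN categories b ON a.category_id = b.id

Result:
name    | category   
--------+------------
Cable   | Supplies   
Chair   | Toys       
Stapler | Electronics
Router  | Supplies   


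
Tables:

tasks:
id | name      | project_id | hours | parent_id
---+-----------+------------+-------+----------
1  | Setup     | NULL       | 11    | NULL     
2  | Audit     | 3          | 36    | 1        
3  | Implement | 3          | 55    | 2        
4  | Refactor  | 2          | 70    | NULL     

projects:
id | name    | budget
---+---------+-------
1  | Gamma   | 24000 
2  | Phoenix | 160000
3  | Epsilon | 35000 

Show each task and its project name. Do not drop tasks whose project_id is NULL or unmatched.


LEFT JOIN keeps every row from tasks (the left table); where project_id has no match in projects, the project columns become NULL. Walk through each task:
  - task 1 (Setup): project_id=NULL, no match -> kept with NULL
  - task 2 (Audit): project_id=3 -> matches Epsilon
  - task 3 (Implement): project_id=3 -> matches Epsilon
  - task 4 (Refactor): project_id=2 -> matches Phoenix
All 4 rows appear; 1 has NULL project.

SQL:
SELECT a.name, b.name AS project
FROM tasks a
LEFT JOIN projects b ON a.project_id = b.id

Result:
name      | project
----------+--------
Setup     | NULL   
Audit     | Epsilon
Implement | Epsilon
Refactor  | Phoenix


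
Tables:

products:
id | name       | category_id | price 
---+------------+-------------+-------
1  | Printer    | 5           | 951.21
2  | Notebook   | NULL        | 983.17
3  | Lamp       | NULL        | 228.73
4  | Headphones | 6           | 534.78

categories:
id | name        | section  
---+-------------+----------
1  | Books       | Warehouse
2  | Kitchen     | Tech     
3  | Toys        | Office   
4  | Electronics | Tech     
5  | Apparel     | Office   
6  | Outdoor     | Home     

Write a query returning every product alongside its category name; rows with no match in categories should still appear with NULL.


LEFT JOIN keeps every row from products (the left table); where category_id has no match in categories, the category columns become NULL. Walk through each product:
  - product 1 (Printer): category_id=5 -> matches Apparel
  - product 2 (Notebook): category_id=NULL, no match -> kept with NULL
  - product 3 (Lamp): category_id=NULL, no match -> kept with NULL
  - product 4 (Headphones): category_id=6 -> matches Outdoor
All 4 rows appear; 2 have NULL category.

SQL:
SELECT a.name, b.name AS category
FROM products a
LEFT JOIN categories b ON a.category_id = b.id

Result:
name       | category
-----------+---------
Printer    | Apparel 
Notebook   | NULL    
Lamp       | NULL    
Headphones | Outdoor 


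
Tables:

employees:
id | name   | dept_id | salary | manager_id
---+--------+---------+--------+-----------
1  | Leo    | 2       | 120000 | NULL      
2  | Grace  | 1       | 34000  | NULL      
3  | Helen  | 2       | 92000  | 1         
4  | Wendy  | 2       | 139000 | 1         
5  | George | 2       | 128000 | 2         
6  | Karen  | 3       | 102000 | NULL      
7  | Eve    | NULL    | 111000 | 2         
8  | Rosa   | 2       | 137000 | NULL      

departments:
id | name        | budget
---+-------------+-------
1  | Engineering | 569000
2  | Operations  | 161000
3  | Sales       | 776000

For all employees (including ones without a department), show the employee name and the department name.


LEFT JOIN keeps every row from employees (the left table); where dept_id has no match in departments, the department columns become NULL. Walk through each employee:
  - employee 1 (Leo): dept_id=2 -> matches Operations
  - employee 2 (Grace): dept_id=1 -> matches Engineering
  - employee 3 (Helen): dept_id=2 -> matches Operations
  - employee 4 (Wendy): dept_id=2 -> matches Operations
  - employee 5 (George): dept_id=2 -> matches Operations
  - employee 6 (Karen): dept_id=3 -> matches Sales
  - employee 7 (Eve): dept_id=NULL, no match -> kept with NULL
  - employee 8 (Rosa): dept_id=2 -> matches Operations
All 8 rows appear; 1 has NULL department.

SQL:
SELECT a.name, b.name AS department
FROM employees a
LEFT JOIN departments b ON a.dept_id = b.id

Result:
name   | department 
-------+------------
Leo    | Operations 
Grace  | Engineering
Helen  | Operations 
Wendy  | Operations 
George | Operations 
Karen  | Sales      
Eve    | NULL       
Rosa   | Operations 


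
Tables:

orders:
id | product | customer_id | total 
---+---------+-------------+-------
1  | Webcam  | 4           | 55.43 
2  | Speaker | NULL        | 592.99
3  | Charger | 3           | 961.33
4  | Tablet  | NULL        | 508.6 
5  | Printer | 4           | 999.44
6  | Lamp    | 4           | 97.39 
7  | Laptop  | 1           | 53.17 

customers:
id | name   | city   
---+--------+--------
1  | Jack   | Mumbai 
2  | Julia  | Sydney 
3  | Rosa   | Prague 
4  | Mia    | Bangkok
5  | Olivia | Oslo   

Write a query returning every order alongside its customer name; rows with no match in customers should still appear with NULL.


LEFT JOIN keeps every row from orders (the left table); where customer_id has no match in customers, the customer columns become NULL. Walk through each order:
  - order 1 (Webcam): customer_id=4 -> matches Mia
  - order 2 (Speaker): customer_id=NULL, no match -> kept with NULL
  - order 3 (Charger): customer_id=3 -> matches Rosa
  - order 4 (Tablet): customer_id=NULL, no match -> kept with NULL
  - order 5 (Printer): customer_id=4 -> matches Mia
  - order 6 (Lamp): customer_id=4 -> matches Mia
  - order 7 (Laptop): customer_id=1 -> matches Jack
All 7 rows appear; 2 have NULL customer.

SQL:
SELECT a.product, b.name AS customer
FROM orders a
LEFT JOIN customers b ON a.customer_id = b.id

Result:
product | customer
--------+---------
Webcam  | Mia     
Speaker | NULL    
Charger | Rosa    
Tablet  | NULL    
Printer | Mia     
Lamp    | Mia     
Laptop  | Jack    


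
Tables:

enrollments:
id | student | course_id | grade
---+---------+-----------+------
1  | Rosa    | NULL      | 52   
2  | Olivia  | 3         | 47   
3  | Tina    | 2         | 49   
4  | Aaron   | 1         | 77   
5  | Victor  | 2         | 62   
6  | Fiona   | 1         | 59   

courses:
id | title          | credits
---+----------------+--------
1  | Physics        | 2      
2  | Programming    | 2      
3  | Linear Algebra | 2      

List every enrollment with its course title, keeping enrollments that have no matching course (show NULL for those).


LEFT JOIN keeps every row from enrollments (the left table); where course_id has no match in courses, the course columns become NULL. Walk through each enrollment:
  - enrollment 1 (Rosa): course_id=NULL, no match -> kept with NULL
  - enrollment 2 (Olivia): course_id=3 -> matches Linear Algebra
  - enrollment 3 (Tina): course_id=2 -> matches Programming
  - enrollment 4 (Aaron): course_id=1 -> matches Physics
  - enrollment 5 (Victor): course_id=2 -> matches Programming
  - enrollment 6 (Fiona): course_id=1 -> matches Physics
All 6 rows appear; 1 has NULL course.

SQL:
SELECT a.student, b.title AS course
FROM enrollments a
LEFT JOIN courses b ON a.course_id = b.id

Result:
student | course        
--------+---------------
Rosa    | NULL          
Olivia  | Linear Algebra
Tina    | Programming   
Aaron   | Physics       
Victor  | Programming   
Fiona   | Physics       


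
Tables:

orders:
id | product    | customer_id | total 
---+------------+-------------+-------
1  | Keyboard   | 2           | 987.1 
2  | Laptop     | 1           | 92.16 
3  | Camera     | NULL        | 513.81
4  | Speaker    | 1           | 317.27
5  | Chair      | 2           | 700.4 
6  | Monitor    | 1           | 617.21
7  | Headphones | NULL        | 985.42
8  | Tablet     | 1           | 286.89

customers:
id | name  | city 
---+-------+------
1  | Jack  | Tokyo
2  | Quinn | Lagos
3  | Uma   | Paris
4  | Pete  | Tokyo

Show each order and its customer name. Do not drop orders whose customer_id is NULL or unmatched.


LEFT JOIN keeps every row from orders (the left table); where customer_id has no match in customers, the customer columns become NULL. Walk through each order:
  - order 1 (Keyboard): customer_id=2 -> matches Quinn
  - order 2 (Laptop): customer_id=1 -> matches Jack
  - order 3 (Camera): customer_id=NULL, no match -> kept with NULL
  - order 4 (Speaker): customer_id=1 -> matches Jack
  - order 5 (Chair): customer_id=2 -> matches Quinn
  - order 6 (Monitor): customer_id=1 -> matches Jack
  - order 7 (Headphones): customer_id=NULL, no match -> kept with NULL
  - order 8 (Tablet): customer_id=1 -> matches Jack
All 8 rows appear; 2 have NULL customer.

SQL:
SELECT a.product, b.name AS customer
FROM orders a
LEFT JOIN customers b ON a.customer_id = b.id

Result:
product    | customer
-----------+---------
Keyboard   | Quinn   
Laptop     | Jack    
Camera     | NULL    
Speaker    | Jack    
Chair      | Quinn   
Monitor    | Jack    
Headphones | NULL    
Tablet     | Jack    


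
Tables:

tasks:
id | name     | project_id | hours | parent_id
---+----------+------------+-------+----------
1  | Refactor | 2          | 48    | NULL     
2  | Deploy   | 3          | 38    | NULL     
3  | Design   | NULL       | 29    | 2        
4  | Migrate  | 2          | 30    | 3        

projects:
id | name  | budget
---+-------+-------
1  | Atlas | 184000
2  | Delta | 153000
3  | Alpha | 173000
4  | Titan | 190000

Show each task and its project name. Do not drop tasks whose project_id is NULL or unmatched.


LEFT JOIN keeps every row from tasks (the left table); where project_id has no match in projects, the project columns become NULL. Walk through each task:
  - task 1 (Refactor): project_id=2 -> matches Delta
  - task 2 (Deploy): project_id=3 -> matches Alpha
  - task 3 (Design): project_id=NULL, no match -> kept with NULL
  - task 4 (Migrate): project_id=2 -> matches Delta
All 4 rows appear; 1 has NULL project.

SQL:
SELECT a.name, b.name AS project
FROM tasks a
LEFT JOIN projects b ON a.project_id = b.id

Result:
name     | project
---------+--------
Refactor | Delta  
Deploy   | Alpha  
Design   | NULL   
Migrate  | Delta  


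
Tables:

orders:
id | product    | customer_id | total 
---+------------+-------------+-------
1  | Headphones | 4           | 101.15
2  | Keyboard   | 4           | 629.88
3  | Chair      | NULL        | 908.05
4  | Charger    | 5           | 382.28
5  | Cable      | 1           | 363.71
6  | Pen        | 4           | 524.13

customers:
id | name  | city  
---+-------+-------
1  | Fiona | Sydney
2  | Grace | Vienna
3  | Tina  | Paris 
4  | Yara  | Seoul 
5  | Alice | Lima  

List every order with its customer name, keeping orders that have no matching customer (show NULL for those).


LEFT JOIN keeps every row from orders (the left table); where customer_id has no match in customers, the customer columns become NULL. Walk through each order:
  - order 1 (Headphones): customer_id=4 -> matches Yara
  - order 2 (Keyboard): customer_id=4 -> matches Yara
  - order 3 (Chair): customer_id=NULL, no match -> kept with NULL
  - order 4 (Charger): customer_id=5 -> matches Alice
  - order 5 (Cable): customer_id=1 -> matches Fiona
  - order 6 (Pen): customer_id=4 -> matches Yara
All 6 rows appear; 1 has NULL customer.

SQL:
SELECT a.product, b.name AS customer
FROM orders a
LEFT JOIN customers b ON a.customer_id = b.id

Result:
product    | customer
-----------+---------
Headphones | Yara    
Keyboard   | Yara    
Chair      | NULL    
Charger    | Alice   
Cable      | Fiona   
Pen        | Yara    
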